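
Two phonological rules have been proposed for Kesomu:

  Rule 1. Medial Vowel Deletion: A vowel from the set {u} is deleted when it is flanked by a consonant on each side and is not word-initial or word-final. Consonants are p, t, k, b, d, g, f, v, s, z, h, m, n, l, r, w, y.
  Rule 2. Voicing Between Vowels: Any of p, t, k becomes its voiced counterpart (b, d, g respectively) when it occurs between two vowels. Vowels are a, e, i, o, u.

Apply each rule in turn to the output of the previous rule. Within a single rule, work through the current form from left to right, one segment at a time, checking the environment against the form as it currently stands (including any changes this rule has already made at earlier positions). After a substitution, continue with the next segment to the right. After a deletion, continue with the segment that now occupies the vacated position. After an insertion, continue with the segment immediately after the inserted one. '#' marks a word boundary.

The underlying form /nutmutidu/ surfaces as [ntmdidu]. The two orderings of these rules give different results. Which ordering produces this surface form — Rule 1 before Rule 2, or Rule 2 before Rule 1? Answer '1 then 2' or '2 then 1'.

2 then 1

Order 1 then 2:
  1 Medial Vowel Deletion: [nutmutidu] → [ntmtidu]
  2 Voicing Between Vowels: no change — [ntmtidu]
  result: [ntmtidu]
Order 2 then 1:
  2 Voicing Between Vowels: [nutmutidu] → [nutmudidu]
  1 Medial Vowel Deletion: [nutmudidu] → [ntmdidu]
  result: [ntmdidu]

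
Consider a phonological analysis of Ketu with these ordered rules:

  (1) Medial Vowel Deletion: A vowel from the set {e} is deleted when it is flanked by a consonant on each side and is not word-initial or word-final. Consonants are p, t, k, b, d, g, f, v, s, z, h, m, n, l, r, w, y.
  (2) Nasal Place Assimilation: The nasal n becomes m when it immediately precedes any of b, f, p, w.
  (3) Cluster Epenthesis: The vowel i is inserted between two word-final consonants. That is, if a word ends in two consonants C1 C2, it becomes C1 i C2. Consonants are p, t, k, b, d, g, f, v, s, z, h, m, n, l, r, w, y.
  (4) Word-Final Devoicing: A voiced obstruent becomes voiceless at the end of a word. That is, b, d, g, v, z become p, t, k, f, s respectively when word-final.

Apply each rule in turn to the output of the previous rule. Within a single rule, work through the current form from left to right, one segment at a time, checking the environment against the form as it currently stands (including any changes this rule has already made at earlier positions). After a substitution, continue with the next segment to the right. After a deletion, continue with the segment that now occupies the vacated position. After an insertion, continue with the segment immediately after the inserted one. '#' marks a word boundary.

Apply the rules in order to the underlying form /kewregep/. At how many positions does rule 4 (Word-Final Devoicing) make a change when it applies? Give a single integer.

(1) Medial Vowel Deletion: [kewregep] → [kwrgp]
(2) Nasal Place Assimilation: no change — [kwrgp]
(3) Cluster Epenthesis: [kwrgp] → [kwrgip]
(4) Word-Final Devoicing: no change — [kwrgip]
Rule 4 changed 0 position(s).

0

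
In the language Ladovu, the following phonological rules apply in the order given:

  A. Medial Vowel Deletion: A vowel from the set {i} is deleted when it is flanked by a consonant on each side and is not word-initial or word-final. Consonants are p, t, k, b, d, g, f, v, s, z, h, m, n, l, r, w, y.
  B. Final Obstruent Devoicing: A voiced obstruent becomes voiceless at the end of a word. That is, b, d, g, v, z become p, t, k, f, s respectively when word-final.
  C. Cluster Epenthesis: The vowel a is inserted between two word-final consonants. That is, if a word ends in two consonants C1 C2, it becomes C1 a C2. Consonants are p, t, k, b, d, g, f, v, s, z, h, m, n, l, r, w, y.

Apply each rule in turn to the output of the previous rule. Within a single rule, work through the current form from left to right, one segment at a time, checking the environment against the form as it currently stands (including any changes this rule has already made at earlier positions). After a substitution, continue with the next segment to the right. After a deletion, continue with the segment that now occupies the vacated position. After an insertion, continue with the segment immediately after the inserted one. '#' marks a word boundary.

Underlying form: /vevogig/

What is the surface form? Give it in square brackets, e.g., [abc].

A Medial Vowel Deletion: [vevogig] → [vevogg]
B Final Obstruent Devoicing: [vevogg] → [vevogk]
C Cluster Epenthesis: [vevogk] → [vevogak]

[vevogak]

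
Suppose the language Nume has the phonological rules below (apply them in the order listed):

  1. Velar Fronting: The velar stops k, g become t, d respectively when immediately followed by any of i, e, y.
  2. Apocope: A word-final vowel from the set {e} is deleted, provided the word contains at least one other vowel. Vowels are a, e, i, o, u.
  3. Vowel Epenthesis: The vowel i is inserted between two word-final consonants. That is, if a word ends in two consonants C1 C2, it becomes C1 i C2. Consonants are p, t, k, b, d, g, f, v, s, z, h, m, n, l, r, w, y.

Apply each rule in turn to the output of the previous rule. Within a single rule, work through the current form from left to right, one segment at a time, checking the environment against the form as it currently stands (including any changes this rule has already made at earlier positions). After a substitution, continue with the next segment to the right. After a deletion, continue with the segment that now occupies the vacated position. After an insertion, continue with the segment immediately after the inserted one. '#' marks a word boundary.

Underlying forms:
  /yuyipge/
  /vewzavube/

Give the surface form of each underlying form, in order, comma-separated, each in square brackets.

/yuyipge/:
  1 Velar Fronting: [yuyipge] → [yuyipde]
  2 Apocope: [yuyipde] → [yuyipd]
  3 Vowel Epenthesis: [yuyipd] → [yuyipid]
/vewzavube/:
  1 Velar Fronting: no change — [vewzavube]
  2 Apocope: [vewzavube] → [vewzavub]
  3 Vowel Epenthesis: no change — [vewzavub]

[yuyipid], [vewzavub]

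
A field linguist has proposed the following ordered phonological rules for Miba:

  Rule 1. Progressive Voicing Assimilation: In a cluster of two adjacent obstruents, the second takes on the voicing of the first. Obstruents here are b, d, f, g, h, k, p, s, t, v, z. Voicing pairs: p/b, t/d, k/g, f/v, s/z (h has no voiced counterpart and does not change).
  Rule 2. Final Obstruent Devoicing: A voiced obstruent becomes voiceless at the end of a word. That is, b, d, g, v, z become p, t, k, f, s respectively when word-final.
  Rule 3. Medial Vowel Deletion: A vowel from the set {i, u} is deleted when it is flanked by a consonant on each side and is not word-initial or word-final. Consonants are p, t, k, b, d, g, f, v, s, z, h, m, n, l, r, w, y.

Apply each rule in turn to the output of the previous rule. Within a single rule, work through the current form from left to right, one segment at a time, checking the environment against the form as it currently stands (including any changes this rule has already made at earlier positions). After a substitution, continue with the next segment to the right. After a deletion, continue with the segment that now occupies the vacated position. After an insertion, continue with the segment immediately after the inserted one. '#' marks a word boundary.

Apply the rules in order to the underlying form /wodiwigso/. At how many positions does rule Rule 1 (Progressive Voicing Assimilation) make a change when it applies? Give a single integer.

Rule 1 Progressive Voicing Assimilation: [wodiwigso] → [wodiwigzo]
Rule 2 Final Obstruent Devoicing: no change — [wodiwigzo]
Rule 3 Medial Vowel Deletion: [wodiwigzo] → [wodwgzo]
Rule Rule 1 changed 1 position(s).

1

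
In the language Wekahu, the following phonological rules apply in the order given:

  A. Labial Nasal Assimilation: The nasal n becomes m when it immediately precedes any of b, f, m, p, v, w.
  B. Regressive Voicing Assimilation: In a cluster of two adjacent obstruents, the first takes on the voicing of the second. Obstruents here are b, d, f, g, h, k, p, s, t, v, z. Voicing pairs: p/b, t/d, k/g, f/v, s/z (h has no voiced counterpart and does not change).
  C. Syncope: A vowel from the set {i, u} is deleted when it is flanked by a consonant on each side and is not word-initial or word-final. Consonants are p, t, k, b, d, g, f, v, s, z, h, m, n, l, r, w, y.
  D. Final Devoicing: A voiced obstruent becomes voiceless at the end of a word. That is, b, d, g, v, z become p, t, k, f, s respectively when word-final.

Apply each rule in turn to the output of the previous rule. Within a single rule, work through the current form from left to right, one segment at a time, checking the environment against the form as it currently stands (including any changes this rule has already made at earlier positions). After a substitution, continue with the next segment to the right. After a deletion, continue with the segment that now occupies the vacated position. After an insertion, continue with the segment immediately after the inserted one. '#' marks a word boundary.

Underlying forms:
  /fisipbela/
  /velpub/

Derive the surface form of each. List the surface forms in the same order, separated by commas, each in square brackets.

[fsbbela], [velpp]

/fisipbela/:
  A Labial Nasal Assimilation: no change — [fisipbela]
  B Regressive Voicing Assimilation: [fisipbela] → [fisibbela]
  C Syncope: [fisibbela] → [fsbbela]
  D Final Devoicing: no change — [fsbbela]
/velpub/:
  A Labial Nasal Assimilation: no change — [velpub]
  B Regressive Voicing Assimilation: no change — [velpub]
  C Syncope: [velpub] → [velpb]
  D Final Devoicing: [velpb] → [velpp]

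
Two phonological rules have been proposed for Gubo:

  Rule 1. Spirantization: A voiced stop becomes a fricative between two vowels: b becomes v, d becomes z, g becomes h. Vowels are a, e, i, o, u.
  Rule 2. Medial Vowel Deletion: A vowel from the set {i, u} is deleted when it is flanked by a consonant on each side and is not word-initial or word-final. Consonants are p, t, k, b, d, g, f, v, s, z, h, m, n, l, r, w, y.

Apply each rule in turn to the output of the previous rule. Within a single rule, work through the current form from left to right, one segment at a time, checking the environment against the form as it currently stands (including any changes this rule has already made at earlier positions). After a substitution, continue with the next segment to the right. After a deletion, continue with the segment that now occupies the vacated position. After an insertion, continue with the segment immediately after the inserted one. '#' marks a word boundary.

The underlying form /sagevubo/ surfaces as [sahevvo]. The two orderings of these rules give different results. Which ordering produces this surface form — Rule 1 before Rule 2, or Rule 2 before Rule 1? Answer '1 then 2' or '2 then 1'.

1 then 2

Order 1 then 2:
  1 Spirantization: [sagevubo] → [sahevuvo]
  2 Medial Vowel Deletion: [sahevuvo] → [sahevvo]
  result: [sahevvo]
Order 2 then 1:
  2 Medial Vowel Deletion: [sagevubo] → [sagevbo]
  1 Spirantization: [sagevbo] → [sahevbo]
  result: [sahevbo]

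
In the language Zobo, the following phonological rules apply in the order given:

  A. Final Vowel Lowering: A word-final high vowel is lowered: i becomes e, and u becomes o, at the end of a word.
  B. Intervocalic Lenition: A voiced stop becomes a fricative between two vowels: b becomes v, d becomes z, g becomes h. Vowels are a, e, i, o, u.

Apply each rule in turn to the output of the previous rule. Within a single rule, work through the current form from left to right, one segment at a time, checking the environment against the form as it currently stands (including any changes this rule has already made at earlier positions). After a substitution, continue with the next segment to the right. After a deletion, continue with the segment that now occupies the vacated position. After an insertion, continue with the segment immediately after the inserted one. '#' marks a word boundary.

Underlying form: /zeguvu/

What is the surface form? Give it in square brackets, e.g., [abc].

A Final Vowel Lowering: [zeguvu] → [zeguvo]
B Intervocalic Lenition: [zeguvo] → [zehuvo]

[zehuvo]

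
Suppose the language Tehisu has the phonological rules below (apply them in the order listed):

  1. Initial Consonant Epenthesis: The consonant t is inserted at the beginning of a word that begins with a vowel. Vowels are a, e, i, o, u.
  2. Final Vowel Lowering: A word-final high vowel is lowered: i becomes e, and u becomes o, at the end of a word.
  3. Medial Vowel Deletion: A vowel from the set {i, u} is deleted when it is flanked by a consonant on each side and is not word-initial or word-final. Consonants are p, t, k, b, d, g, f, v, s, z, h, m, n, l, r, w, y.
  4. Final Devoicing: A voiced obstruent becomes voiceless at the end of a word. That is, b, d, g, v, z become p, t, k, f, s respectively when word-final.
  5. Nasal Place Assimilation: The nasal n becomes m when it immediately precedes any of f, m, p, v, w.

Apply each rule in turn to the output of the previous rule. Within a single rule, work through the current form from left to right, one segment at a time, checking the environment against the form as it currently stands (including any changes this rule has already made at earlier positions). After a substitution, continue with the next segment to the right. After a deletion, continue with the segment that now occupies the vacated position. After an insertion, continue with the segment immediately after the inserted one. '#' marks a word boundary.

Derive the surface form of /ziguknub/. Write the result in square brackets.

1 Initial Consonant Epenthesis: no change — [ziguknub]
2 Final Vowel Lowering: no change — [ziguknub]
3 Medial Vowel Deletion: [ziguknub] → [zgknb]
4 Final Devoicing: [zgknb] → [zgknp]
5 Nasal Place Assimilation: [zgknp] → [zgkmp]

[zgkmp]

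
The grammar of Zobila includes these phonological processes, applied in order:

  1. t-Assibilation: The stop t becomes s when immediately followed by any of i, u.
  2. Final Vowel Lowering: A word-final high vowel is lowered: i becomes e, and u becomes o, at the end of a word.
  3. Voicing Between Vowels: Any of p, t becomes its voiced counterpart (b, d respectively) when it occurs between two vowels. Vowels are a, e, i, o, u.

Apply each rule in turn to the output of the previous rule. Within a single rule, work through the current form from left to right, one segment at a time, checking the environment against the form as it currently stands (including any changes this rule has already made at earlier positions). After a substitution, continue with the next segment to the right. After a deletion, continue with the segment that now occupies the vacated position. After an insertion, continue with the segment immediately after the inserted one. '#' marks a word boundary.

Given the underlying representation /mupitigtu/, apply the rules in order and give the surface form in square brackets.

[mubisigso]

1 t-Assibilation: [mupitigtu] → [mupisigsu]
2 Final Vowel Lowering: [mupisigsu] → [mupisigso]
3 Voicing Between Vowels: [mupisigso] → [mubisigso]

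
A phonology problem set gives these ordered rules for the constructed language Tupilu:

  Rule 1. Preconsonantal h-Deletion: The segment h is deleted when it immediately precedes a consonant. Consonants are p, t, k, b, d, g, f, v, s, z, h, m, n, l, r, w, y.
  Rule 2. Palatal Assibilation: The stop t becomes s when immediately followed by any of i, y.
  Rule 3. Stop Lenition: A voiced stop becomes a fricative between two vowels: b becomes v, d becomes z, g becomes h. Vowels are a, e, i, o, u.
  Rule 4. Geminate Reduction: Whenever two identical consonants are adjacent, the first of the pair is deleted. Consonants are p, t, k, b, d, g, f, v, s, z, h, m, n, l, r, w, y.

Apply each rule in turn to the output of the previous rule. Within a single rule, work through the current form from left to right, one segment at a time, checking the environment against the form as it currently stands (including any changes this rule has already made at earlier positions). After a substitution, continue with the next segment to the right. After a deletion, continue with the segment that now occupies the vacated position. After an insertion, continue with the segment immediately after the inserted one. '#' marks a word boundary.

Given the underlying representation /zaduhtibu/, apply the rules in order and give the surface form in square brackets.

Rule 1 Preconsonantal h-Deletion: [zaduhtibu] → [zadutibu]
Rule 2 Palatal Assibilation: [zadutibu] → [zadusibu]
Rule 3 Stop Lenition: [zadusibu] → [zazusivu]
Rule 4 Geminate Reduction: no change — [zazusivu]

[zazusivu]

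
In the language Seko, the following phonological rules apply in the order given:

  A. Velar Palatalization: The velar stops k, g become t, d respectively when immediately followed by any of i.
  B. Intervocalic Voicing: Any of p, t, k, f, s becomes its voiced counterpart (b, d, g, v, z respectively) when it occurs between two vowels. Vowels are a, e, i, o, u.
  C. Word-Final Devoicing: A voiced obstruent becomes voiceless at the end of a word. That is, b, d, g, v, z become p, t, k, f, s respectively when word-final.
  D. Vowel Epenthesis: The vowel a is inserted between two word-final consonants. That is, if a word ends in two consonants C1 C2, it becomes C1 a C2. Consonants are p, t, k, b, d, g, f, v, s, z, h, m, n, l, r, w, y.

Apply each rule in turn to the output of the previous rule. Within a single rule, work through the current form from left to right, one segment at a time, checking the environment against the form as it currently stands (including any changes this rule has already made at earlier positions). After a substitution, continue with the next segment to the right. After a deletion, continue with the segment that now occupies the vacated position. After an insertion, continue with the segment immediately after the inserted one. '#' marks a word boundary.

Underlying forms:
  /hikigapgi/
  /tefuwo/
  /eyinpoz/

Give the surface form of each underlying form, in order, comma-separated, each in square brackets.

/hikigapgi/:
  A Velar Palatalization: [hikigapgi] → [hitigapdi]
  B Intervocalic Voicing: [hitigapdi] → [hidigapdi]
  C Word-Final Devoicing: no change — [hidigapdi]
  D Vowel Epenthesis: no change — [hidigapdi]
/tefuwo/:
  A Velar Palatalization: no change — [tefuwo]
  B Intervocalic Voicing: [tefuwo] → [tevuwo]
  C Word-Final Devoicing: no change — [tevuwo]
  D Vowel Epenthesis: no change — [tevuwo]
/eyinpoz/:
  A Velar Palatalization: no change — [eyinpoz]
  B Intervocalic Voicing: no change — [eyinpoz]
  C Word-Final Devoicing: [eyinpoz] → [eyinpos]
  D Vowel Epenthesis: no change — [eyinpos]

[hidigapdi], [tevuwo], [eyinpos]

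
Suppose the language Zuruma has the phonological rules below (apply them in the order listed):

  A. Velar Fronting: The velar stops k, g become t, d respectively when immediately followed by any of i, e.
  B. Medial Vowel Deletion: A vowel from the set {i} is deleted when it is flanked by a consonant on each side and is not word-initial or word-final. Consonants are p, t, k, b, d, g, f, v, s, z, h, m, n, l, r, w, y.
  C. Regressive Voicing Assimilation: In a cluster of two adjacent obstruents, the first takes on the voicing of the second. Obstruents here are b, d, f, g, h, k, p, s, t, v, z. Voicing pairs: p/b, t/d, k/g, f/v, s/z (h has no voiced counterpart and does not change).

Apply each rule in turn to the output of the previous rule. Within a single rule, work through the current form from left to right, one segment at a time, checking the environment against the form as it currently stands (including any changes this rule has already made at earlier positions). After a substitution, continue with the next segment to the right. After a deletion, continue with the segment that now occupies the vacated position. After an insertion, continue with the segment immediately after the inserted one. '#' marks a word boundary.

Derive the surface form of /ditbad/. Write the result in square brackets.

[tdbad]

A Velar Fronting: no change — [ditbad]
B Medial Vowel Deletion: [ditbad] → [dtbad]
C Regressive Voicing Assimilation: [dtbad] → [tdbad]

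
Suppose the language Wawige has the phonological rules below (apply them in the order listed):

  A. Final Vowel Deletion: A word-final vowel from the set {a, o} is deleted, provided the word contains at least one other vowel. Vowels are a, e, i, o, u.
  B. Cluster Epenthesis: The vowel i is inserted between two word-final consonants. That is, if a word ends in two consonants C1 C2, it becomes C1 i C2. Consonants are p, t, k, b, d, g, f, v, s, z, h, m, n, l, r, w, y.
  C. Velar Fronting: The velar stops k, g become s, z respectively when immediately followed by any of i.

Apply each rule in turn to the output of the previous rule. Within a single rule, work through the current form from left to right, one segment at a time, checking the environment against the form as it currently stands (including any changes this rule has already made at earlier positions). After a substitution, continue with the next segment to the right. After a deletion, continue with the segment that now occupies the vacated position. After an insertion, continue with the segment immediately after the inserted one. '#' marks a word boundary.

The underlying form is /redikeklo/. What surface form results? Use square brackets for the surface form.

A Final Vowel Deletion: [redikeklo] → [redikekl]
B Cluster Epenthesis: [redikekl] → [redikekil]
C Velar Fronting: [redikekil] → [redikesil]

[redikesil]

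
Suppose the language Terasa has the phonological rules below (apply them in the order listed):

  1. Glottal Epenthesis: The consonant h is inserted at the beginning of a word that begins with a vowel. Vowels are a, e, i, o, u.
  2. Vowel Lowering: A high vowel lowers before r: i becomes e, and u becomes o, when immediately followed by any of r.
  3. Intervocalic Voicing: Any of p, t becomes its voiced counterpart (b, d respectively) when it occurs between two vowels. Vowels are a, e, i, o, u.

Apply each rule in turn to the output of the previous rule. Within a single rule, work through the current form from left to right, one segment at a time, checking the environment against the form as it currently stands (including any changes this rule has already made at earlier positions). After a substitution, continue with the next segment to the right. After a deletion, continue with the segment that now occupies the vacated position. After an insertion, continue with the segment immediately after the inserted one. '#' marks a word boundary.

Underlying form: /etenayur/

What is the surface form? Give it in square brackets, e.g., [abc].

1 Glottal Epenthesis: [etenayur] → [hetenayur]
2 Vowel Lowering: [hetenayur] → [hetenayor]
3 Intervocalic Voicing: [hetenayor] → [hedenayor]

[hedenayor]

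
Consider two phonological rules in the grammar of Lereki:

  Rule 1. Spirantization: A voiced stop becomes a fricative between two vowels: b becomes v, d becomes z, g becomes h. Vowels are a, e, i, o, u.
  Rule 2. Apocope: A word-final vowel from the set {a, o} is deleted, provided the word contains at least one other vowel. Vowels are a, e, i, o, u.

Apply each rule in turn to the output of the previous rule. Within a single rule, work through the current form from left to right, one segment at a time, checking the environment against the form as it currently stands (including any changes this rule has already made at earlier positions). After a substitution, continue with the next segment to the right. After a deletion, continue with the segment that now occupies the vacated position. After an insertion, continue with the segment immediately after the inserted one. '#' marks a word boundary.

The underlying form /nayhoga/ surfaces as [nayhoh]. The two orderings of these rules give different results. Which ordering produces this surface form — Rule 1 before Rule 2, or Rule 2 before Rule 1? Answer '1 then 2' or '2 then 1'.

Order 1 then 2:
  1 Spirantization: [nayhoga] → [nayhoha]
  2 Apocope: [nayhoha] → [nayhoh]
  result: [nayhoh]
Order 2 then 1:
  2 Apocope: [nayhoga] → [nayhog]
  1 Spirantization: no change — [nayhog]
  result: [nayhog]

1 then 2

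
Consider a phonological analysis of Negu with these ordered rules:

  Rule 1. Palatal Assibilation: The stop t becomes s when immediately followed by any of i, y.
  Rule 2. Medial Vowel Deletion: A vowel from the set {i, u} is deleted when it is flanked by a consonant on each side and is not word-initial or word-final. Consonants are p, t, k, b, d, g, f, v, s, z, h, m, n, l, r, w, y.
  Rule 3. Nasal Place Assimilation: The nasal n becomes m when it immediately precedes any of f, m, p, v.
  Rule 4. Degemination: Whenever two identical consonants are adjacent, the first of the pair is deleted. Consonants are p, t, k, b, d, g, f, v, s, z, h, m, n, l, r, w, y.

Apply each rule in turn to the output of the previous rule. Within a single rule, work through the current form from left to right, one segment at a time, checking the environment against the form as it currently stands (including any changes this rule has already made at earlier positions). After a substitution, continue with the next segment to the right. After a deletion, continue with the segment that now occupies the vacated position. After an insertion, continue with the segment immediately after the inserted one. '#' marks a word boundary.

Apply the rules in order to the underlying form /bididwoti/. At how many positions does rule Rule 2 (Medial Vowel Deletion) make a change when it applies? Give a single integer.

Rule 1 Palatal Assibilation: [bididwoti] → [bididwosi]
Rule 2 Medial Vowel Deletion: [bididwosi] → [bddwosi]
Rule 3 Nasal Place Assimilation: no change — [bddwosi]
Rule 4 Degemination: [bddwosi] → [bdwosi]
Rule Rule 2 changed 2 position(s).

2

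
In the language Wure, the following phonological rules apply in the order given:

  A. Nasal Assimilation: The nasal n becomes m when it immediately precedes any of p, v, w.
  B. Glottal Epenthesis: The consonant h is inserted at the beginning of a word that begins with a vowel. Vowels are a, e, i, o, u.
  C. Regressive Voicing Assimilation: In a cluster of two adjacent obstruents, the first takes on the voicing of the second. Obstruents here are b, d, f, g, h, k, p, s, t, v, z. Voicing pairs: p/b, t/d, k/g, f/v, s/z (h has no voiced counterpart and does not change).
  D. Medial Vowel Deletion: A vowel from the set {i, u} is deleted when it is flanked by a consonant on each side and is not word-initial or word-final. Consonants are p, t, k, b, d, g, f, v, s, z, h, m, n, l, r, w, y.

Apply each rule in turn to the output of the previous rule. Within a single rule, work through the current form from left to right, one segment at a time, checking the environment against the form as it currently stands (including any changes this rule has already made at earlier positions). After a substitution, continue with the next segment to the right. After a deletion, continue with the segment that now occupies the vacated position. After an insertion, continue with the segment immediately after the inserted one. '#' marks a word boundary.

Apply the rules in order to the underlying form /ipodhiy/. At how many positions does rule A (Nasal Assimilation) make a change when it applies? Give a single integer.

0

A Nasal Assimilation: no change — [ipodhiy]
B Glottal Epenthesis: [ipodhiy] → [hipodhiy]
C Regressive Voicing Assimilation: [hipodhiy] → [hipothiy]
D Medial Vowel Deletion: [hipothiy] → [hpothy]
Rule A changed 0 position(s).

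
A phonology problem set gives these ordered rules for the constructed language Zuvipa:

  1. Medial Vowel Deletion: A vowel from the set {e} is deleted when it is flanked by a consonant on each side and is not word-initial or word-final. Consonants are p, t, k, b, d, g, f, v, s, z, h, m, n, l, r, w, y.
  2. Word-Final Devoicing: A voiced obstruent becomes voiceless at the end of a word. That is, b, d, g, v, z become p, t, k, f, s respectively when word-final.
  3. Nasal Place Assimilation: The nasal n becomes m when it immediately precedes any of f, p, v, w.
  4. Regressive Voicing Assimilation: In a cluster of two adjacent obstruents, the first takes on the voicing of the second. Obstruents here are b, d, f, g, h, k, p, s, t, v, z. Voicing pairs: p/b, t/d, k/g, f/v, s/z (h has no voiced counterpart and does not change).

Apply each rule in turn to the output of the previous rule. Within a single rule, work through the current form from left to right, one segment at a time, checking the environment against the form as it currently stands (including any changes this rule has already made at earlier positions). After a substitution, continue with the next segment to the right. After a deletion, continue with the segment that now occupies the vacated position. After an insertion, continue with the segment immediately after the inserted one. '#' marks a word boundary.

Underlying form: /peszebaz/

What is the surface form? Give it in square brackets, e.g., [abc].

[pzzbas]

1 Medial Vowel Deletion: [peszebaz] → [pszbaz]
2 Word-Final Devoicing: [pszbaz] → [pszbas]
3 Nasal Place Assimilation: no change — [pszbas]
4 Regressive Voicing Assimilation: [pszbas] → [pzzbas]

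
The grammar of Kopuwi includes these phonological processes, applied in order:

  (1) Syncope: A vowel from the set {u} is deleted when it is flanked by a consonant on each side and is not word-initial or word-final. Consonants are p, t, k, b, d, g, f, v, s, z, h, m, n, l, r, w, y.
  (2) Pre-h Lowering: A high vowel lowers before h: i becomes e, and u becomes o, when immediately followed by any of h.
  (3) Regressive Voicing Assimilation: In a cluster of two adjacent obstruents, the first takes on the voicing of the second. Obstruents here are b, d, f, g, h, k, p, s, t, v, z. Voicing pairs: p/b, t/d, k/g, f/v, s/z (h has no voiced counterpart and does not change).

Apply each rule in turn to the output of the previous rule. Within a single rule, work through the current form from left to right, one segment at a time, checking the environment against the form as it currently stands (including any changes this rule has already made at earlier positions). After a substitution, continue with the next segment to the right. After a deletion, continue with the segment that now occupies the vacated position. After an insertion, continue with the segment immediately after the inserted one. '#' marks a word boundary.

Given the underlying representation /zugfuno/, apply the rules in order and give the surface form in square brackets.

[zkfno]

(1) Syncope: [zugfuno] → [zgfno]
(2) Pre-h Lowering: no change — [zgfno]
(3) Regressive Voicing Assimilation: [zgfno] → [zkfno]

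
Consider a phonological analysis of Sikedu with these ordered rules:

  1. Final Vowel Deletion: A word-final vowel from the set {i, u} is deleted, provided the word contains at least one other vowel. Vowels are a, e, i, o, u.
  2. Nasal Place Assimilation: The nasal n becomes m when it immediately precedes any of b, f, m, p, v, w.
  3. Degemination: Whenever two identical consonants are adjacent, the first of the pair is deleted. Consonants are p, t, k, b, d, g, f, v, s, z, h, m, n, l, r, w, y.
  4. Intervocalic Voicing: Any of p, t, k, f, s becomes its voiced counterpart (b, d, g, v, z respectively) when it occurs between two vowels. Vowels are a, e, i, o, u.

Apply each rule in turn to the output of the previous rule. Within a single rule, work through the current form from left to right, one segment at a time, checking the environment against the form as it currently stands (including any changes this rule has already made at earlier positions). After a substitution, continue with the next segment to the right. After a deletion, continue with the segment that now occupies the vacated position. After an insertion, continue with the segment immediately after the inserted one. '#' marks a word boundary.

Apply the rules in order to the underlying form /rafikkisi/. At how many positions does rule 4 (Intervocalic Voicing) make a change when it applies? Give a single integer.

1 Final Vowel Deletion: [rafikkisi] → [rafikkis]
2 Nasal Place Assimilation: no change — [rafikkis]
3 Degemination: [rafikkis] → [rafikis]
4 Intervocalic Voicing: [rafikis] → [ravigis]
Rule 4 changed 2 position(s).

2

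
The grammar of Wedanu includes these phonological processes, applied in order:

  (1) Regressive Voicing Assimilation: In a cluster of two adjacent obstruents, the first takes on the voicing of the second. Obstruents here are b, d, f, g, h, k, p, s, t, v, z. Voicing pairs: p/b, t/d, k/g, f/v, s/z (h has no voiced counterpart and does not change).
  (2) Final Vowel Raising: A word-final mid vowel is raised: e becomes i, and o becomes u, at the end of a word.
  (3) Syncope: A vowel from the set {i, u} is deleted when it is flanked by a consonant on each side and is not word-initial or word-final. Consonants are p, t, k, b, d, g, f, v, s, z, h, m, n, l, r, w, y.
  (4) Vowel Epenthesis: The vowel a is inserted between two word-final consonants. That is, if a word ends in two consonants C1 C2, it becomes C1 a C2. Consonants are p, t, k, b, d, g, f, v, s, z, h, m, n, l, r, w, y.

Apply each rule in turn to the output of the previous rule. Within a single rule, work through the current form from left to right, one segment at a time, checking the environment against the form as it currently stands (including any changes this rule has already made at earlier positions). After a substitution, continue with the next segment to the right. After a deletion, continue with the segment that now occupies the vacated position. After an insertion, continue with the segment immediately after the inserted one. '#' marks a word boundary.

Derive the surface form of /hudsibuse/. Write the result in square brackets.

[htsbsi]

(1) Regressive Voicing Assimilation: [hudsibuse] → [hutsibuse]
(2) Final Vowel Raising: [hutsibuse] → [hutsibusi]
(3) Syncope: [hutsibusi] → [htsbsi]
(4) Vowel Epenthesis: no change — [htsbsi]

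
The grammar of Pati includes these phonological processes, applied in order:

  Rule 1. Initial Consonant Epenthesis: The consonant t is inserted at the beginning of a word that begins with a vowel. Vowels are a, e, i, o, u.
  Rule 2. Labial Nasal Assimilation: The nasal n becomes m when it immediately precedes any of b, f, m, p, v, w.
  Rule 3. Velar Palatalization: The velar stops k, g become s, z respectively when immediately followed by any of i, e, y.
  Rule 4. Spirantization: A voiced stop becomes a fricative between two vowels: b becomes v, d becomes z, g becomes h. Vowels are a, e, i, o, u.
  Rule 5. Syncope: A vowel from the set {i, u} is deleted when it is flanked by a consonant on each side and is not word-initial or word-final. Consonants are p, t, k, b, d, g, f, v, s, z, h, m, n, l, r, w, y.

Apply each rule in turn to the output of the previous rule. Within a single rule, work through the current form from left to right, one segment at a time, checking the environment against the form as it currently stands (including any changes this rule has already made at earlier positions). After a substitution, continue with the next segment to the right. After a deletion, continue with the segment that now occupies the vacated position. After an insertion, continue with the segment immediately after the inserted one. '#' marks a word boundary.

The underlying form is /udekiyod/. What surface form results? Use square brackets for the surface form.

Rule 1 Initial Consonant Epenthesis: [udekiyod] → [tudekiyod]
Rule 2 Labial Nasal Assimilation: no change — [tudekiyod]
Rule 3 Velar Palatalization: [tudekiyod] → [tudesiyod]
Rule 4 Spirantization: [tudesiyod] → [tuzesiyod]
Rule 5 Syncope: [tuzesiyod] → [tzesyod]

[tzesyod]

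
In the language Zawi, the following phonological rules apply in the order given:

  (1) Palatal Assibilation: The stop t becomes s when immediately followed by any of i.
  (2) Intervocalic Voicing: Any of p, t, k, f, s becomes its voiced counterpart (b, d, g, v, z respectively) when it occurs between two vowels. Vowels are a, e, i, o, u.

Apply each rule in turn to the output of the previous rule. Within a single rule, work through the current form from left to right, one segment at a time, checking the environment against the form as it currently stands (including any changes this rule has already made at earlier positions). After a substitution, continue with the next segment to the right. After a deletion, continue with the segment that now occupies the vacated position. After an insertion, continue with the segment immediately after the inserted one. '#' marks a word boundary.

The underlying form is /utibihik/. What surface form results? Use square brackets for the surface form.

[uzibihik]

(1) Palatal Assibilation: [utibihik] → [usibihik]
(2) Intervocalic Voicing: [usibihik] → [uzibihik]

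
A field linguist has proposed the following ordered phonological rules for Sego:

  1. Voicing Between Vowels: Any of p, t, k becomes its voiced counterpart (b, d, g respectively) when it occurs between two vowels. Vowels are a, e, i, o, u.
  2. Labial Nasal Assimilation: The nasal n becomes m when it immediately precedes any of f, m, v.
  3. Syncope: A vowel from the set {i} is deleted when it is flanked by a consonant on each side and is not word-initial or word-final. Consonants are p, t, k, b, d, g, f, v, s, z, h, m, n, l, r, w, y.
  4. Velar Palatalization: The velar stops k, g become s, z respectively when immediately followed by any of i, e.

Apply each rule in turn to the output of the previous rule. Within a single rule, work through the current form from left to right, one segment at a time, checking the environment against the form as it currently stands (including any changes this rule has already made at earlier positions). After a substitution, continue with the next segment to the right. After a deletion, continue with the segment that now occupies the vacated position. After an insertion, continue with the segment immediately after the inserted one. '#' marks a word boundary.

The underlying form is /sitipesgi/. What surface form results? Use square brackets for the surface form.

[sdbeszi]

1 Voicing Between Vowels: [sitipesgi] → [sidibesgi]
2 Labial Nasal Assimilation: no change — [sidibesgi]
3 Syncope: [sidibesgi] → [sdbesgi]
4 Velar Palatalization: [sdbesgi] → [sdbeszi]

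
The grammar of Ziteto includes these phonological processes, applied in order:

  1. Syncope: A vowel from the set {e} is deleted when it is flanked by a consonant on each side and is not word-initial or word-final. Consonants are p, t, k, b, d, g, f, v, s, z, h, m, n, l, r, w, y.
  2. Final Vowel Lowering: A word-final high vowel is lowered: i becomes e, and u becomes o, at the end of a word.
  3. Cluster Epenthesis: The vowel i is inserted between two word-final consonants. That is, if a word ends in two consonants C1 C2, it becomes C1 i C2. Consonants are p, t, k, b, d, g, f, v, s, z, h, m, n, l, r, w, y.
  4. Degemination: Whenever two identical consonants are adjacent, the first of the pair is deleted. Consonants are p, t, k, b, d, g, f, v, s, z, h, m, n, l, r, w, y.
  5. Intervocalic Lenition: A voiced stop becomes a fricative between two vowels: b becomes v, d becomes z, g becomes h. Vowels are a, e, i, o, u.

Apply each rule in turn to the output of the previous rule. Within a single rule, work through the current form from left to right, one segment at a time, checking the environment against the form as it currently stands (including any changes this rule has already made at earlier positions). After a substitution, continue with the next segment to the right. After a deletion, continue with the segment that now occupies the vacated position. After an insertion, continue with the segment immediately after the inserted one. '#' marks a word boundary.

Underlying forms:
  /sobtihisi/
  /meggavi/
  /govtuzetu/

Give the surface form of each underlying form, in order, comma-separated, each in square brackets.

/sobtihisi/:
  1 Syncope: no change — [sobtihisi]
  2 Final Vowel Lowering: [sobtihisi] → [sobtihise]
  3 Cluster Epenthesis: no change — [sobtihise]
  4 Degemination: no change — [sobtihise]
  5 Intervocalic Lenition: no change — [sobtihise]
/meggavi/:
  1 Syncope: [meggavi] → [mggavi]
  2 Final Vowel Lowering: [mggavi] → [mggave]
  3 Cluster Epenthesis: no change — [mggave]
  4 Degemination: [mggave] → [mgave]
  5 Intervocalic Lenition: no change — [mgave]
/govtuzetu/:
  1 Syncope: [govtuzetu] → [govtuztu]
  2 Final Vowel Lowering: [govtuztu] → [govtuzto]
  3 Cluster Epenthesis: no change — [govtuzto]
  4 Degemination: no change — [govtuzto]
  5 Intervocalic Lenition: no change — [govtuzto]

[sobtihise], [mgave], [govtuzto]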